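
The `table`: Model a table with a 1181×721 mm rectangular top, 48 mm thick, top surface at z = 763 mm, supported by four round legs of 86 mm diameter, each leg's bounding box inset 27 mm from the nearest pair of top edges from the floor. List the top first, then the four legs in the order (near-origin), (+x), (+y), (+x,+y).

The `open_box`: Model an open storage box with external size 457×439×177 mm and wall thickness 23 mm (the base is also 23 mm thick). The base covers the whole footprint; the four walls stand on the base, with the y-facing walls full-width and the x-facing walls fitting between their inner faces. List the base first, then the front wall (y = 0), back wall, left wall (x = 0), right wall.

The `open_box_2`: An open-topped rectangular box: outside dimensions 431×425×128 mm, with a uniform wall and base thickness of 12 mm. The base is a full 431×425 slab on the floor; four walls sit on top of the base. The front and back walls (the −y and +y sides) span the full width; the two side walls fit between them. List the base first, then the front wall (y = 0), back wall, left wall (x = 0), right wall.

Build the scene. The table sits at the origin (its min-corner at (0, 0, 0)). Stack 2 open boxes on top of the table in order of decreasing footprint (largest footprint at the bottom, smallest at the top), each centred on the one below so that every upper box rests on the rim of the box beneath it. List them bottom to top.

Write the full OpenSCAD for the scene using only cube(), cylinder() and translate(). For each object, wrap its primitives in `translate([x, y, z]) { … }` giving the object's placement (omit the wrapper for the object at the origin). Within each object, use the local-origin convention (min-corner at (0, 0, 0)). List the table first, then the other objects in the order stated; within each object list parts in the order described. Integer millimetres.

translate([0, 0, 715]) cube([1181, 721, 48]);
translate([70, 70, 0]) cylinder(h = 715, r = 43);
translate([1111, 70, 0]) cylinder(h = 715, r = 43);
translate([70, 651, 0]) cylinder(h = 715, r = 43);
translate([1111, 651, 0]) cylinder(h = 715, r = 43);
translate([362, 141, 763]) {
  cube([457, 439, 23]);
  translate([0, 0, 23]) cube([457, 23, 154]);
  translate([0, 416, 23]) cube([457, 23, 154]);
  translate([0, 23, 23]) cube([23, 393, 154]);
  translate([434, 23, 23]) cube([23, 393, 154]);
}
translate([375, 148, 940]) {
  cube([431, 425, 12]);
  translate([0, 0, 12]) cube([431, 12, 116]);
  translate([0, 413, 12]) cube([431, 12, 116]);
  translate([0, 12, 12]) cube([12, 401, 116]);
  translate([419, 12, 12]) cube([12, 401, 116]);
}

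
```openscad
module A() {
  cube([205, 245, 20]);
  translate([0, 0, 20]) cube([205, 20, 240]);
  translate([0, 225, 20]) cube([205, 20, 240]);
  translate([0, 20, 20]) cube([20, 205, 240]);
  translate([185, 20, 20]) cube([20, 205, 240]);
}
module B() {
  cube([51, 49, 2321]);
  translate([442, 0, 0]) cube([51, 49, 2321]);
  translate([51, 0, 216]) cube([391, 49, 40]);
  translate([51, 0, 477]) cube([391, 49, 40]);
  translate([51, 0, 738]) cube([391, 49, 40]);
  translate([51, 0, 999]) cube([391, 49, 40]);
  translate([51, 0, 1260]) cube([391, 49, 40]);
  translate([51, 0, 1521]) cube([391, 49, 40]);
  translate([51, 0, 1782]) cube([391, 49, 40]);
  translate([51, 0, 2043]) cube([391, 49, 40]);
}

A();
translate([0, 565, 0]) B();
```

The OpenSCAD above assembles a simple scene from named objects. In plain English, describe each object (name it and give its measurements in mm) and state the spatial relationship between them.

A is an open storage box with external size 205×245×260 mm and wall thickness 20 mm (the base is also 20 mm thick). The base covers the whole footprint; the four walls stand on the base, with the y-facing walls full-width and the x-facing walls fitting between their inner faces.

B is a straight ladder. Two 51×49 mm vertical rails, 2321 mm tall, stand 493 mm apart (outside-to-outside) with their front faces coplanar on the −y side. 8 rungs, each 49 mm deep and 40 mm tall, span between the inner faces of the rails, front faces flush with the rails. The lowest rung's underside is at z = 216 mm and rungs are spaced 261 mm apart (underside to underside).

The ladder is on the floor beside the open box on its +y side.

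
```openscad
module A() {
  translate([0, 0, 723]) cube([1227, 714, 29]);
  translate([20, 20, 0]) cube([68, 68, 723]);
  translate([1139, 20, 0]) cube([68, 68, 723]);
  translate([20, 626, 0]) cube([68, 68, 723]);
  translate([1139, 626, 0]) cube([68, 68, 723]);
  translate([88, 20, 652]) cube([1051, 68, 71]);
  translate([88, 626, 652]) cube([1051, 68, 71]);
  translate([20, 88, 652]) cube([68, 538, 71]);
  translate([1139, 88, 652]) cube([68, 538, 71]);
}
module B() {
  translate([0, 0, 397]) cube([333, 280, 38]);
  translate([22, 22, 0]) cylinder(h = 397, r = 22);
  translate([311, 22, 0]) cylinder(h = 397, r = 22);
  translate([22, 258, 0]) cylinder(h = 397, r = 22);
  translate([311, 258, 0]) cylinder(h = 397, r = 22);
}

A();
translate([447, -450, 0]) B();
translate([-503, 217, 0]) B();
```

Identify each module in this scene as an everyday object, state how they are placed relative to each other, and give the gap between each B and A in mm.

Each stool's nearest face is 170 mm from the table's bounding box.

A is a table. B is a stool. Two stools sit around the table at the −y, −x sides. The gap between each stool and the table is 170 mm.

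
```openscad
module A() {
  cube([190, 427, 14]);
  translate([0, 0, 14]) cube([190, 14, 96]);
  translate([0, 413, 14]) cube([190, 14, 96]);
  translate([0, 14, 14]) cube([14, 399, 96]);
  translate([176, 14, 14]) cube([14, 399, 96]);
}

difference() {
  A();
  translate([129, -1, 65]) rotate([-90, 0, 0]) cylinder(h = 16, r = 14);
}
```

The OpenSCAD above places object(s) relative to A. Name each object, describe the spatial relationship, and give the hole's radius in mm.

The subtracted cylinder has r = 14 mm.

A is an open box. The open box has a circular hole through its front wall. The hole's radius is 14 mm.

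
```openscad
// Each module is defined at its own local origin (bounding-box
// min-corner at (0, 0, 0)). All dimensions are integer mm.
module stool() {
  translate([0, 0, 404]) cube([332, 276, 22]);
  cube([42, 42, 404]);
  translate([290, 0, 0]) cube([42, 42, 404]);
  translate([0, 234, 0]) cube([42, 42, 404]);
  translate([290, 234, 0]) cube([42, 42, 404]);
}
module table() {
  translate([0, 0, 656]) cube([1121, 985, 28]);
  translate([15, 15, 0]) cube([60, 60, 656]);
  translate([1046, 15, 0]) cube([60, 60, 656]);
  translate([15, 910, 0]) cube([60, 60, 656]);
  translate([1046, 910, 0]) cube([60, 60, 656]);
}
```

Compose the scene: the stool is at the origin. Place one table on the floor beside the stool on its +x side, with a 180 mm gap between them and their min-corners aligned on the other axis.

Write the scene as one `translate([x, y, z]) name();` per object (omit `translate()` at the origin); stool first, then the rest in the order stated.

stool();
translate([512, 0, 0]) table();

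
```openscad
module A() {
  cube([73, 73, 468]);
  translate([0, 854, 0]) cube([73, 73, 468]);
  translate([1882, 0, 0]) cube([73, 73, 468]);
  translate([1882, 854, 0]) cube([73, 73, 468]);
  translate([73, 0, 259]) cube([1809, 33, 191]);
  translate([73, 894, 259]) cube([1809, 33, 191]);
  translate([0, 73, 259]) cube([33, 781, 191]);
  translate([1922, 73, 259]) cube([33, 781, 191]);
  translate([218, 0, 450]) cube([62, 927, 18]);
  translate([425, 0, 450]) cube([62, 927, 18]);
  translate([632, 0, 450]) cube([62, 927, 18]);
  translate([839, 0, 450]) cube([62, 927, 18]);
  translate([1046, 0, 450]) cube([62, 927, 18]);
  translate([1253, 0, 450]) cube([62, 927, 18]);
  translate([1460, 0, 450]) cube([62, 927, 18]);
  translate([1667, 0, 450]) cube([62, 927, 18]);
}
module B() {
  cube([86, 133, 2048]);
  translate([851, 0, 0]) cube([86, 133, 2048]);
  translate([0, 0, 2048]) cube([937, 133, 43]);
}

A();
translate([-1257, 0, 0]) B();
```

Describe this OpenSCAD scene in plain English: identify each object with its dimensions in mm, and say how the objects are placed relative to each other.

A is a bed frame 1955 mm long (x) by 927 mm wide (y). Four 73×73 mm corner posts, 468 mm tall, at the corners of the footprint. Four rails of 33 mm thickness and 191 mm height run between adjacent posts with their undersides at z = 259 mm, their outer faces flush with the outside of the frame (the two x-running rails run between the posts' inner faces; the two y-running rails run between the posts' inner faces). 8 slats, each 62 mm wide (x) and 18 mm thick, lie across the top of the two x-running rails, running the full 927 mm width of the frame in y; the slats are evenly spaced along x between the inner faces of the end posts with equal gaps (rounded down to the nearest mm) at the −x end and between each pair — any rounding remainder accumulates at the +x end.

B is a rectangular door frame: two vertical jambs of 86×133 mm section, 2048 mm tall, with a clear opening 765 mm wide between their inner faces. A header 43 mm tall and 133 mm deep lies on top of the jambs and spans the full outside width.

The door frame is on the floor beside the bed frame on its −x side.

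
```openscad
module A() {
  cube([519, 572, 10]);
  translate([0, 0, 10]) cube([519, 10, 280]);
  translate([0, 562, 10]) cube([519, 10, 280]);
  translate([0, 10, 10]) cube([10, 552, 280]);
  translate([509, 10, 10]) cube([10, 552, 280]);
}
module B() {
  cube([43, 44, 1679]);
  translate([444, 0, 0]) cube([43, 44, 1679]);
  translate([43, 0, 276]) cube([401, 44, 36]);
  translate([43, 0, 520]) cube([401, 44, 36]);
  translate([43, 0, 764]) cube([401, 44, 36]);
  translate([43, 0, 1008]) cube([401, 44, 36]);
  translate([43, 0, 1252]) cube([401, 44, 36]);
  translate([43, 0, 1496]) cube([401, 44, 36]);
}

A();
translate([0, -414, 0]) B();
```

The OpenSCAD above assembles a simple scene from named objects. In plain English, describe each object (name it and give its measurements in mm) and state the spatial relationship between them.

A is an open storage box with external size 519×572×290 mm and wall thickness 10 mm (the base is also 10 mm thick). The base covers the whole footprint; the four walls stand on the base, with the y-facing walls full-width and the x-facing walls fitting between their inner faces.

B is a straight ladder. Two 43×44 mm vertical rails, 1679 mm tall, stand 487 mm apart (outside-to-outside) with their front faces coplanar on the −y side. 6 rungs, each 44 mm deep and 36 mm tall, span between the inner faces of the rails, front faces flush with the rails. The lowest rung's underside is at z = 276 mm and rungs are spaced 244 mm apart (underside to underside).

The ladder is on the floor beside the open box on its −y side.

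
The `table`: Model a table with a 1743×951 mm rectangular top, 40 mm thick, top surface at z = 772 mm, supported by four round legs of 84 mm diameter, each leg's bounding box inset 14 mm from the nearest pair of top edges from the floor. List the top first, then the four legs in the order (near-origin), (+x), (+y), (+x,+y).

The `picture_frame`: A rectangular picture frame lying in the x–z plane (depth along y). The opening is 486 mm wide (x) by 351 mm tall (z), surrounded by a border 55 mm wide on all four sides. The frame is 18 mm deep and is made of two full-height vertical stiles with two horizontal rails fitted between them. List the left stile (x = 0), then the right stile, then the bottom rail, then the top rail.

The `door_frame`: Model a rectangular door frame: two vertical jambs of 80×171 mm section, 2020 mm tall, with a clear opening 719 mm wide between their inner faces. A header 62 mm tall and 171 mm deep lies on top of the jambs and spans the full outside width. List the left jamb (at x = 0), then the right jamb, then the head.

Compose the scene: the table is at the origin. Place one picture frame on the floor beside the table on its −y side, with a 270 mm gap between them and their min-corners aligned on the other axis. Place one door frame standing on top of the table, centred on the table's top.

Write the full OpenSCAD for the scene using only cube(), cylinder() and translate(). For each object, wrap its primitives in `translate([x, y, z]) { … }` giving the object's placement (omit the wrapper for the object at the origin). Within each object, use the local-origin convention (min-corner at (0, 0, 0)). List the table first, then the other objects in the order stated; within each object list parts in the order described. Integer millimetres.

translate([0, 0, 732]) cube([1743, 951, 40]);
translate([56, 56, 0]) cylinder(h = 732, r = 42);
translate([1687, 56, 0]) cylinder(h = 732, r = 42);
translate([56, 895, 0]) cylinder(h = 732, r = 42);
translate([1687, 895, 0]) cylinder(h = 732, r = 42);
translate([0, -288, 0]) {
  cube([55, 18, 461]);
  translate([541, 0, 0]) cube([55, 18, 461]);
  translate([55, 0, 0]) cube([486, 18, 55]);
  translate([55, 0, 406]) cube([486, 18, 55]);
}
translate([432, 390, 772]) {
  cube([80, 171, 2020]);
  translate([799, 0, 0]) cube([80, 171, 2020]);
  translate([0, 0, 2020]) cube([879, 171, 62]);
}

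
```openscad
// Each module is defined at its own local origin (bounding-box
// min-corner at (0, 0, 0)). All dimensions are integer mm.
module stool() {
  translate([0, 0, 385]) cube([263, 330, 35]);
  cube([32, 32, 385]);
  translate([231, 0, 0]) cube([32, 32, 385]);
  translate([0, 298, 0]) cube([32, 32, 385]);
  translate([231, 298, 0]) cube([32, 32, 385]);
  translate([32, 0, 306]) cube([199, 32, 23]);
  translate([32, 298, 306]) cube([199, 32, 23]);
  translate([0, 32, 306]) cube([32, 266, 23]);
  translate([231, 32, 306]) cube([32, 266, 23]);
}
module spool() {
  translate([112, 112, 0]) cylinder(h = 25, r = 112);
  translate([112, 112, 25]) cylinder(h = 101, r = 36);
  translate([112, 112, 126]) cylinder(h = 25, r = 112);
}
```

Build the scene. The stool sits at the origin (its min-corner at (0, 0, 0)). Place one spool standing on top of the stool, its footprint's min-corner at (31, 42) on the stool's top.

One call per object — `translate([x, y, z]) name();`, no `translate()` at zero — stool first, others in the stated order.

stool();
translate([31, 42, 420]) spool();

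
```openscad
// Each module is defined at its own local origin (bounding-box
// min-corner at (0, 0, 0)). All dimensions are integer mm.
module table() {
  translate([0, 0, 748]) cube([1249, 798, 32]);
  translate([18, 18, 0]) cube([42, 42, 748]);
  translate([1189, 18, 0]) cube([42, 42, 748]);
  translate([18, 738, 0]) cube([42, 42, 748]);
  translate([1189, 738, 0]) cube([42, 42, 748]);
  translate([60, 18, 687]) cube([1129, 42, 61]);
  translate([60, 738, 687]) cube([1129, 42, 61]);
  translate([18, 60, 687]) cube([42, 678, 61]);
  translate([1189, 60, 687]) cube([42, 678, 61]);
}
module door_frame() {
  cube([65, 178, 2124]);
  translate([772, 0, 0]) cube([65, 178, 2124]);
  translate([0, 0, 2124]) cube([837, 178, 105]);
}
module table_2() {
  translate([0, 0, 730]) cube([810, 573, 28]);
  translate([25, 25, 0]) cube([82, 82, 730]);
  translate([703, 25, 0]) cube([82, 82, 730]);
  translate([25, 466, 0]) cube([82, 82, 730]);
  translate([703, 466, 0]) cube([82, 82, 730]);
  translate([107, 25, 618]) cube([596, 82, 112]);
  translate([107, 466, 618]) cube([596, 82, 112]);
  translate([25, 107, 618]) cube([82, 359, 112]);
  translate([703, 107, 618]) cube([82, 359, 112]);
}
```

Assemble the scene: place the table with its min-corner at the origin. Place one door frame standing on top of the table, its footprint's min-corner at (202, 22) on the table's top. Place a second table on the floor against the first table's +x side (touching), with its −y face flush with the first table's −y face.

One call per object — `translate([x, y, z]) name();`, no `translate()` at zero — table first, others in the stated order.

table();
translate([202, 22, 780]) door_frame();
translate([1249, 0, 0]) table_2();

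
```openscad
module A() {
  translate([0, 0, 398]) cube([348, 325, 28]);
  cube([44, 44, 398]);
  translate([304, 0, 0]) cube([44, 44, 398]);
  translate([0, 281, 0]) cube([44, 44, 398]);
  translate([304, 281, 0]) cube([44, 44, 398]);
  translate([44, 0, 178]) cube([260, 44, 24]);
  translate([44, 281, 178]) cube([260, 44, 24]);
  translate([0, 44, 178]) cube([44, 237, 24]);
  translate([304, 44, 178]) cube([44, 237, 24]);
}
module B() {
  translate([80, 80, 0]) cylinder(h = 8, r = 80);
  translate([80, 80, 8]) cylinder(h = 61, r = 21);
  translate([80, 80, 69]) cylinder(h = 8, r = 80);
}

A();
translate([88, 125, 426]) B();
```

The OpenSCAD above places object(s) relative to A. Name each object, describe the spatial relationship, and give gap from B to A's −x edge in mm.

A is a stool. B is a spool. The spool is on top of the stool. The gap from the spool to the stool's −x edge is 88 mm.

The spool's min-x is at 88; the stool's min-x is 0; gap = 88 mm.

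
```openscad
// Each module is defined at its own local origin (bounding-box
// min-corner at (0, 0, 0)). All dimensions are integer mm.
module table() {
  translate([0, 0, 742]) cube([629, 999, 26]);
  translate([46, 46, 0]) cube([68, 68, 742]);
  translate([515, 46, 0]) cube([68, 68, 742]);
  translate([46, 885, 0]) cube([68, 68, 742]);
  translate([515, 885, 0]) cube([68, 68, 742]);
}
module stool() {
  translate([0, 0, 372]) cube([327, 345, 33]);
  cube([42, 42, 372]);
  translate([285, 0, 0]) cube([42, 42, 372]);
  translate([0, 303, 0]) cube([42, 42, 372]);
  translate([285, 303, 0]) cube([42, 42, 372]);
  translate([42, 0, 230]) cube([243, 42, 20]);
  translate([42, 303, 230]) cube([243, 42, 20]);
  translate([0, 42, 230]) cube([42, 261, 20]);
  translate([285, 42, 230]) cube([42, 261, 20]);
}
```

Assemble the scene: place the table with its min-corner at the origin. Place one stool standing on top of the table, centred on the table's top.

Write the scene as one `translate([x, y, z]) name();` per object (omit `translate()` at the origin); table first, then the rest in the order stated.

table();
translate([151, 327, 768]) stool();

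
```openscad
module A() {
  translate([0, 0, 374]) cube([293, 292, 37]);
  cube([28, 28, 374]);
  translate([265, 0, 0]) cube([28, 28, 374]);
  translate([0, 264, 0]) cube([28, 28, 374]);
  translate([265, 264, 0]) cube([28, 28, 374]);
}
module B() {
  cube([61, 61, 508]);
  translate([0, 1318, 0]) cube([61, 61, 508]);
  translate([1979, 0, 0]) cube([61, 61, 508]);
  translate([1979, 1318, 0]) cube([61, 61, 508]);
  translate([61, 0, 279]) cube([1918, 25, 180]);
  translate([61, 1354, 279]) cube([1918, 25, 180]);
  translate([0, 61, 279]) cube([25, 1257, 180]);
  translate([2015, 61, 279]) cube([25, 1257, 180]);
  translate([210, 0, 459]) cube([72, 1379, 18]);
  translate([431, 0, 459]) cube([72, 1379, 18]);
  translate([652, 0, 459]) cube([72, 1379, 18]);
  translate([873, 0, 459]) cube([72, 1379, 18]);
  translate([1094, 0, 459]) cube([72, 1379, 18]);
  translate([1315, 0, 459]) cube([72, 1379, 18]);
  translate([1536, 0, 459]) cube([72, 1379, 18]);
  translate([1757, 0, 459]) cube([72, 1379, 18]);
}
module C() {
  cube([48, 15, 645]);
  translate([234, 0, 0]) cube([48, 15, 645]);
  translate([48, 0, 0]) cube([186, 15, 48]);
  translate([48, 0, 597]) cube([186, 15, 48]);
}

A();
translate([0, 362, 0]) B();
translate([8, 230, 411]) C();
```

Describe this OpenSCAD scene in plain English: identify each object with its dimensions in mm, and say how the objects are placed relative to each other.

A is a four-legged stool. The seat is a 293×292×37 mm slab whose top surface is at z = 411 mm; four square legs, each 28×28 mm in cross-section, run from the floor (z = 0) to the underside of the seat, each flush with a corner of the seat.

B is a bed frame 2040 mm long (x) by 1379 mm wide (y). Four 61×61 mm corner posts, 508 mm tall, at the corners of the footprint. Four rails of 25 mm thickness and 180 mm height run between adjacent posts with their undersides at z = 279 mm, their outer faces flush with the outside of the frame (the two x-running rails run between the posts' inner faces; the two y-running rails run between the posts' inner faces). 8 slats, each 72 mm wide (x) and 18 mm thick, lie across the top of the two x-running rails, running the full 1379 mm width of the frame in y; the slats are evenly spaced along x between the inner faces of the end posts with equal gaps (rounded down to the nearest mm) at the −x end and between each pair — any rounding remainder accumulates at the +x end.

C is a rectangular picture frame lying in the x–z plane (depth along y). The opening is 186 mm wide (x) by 549 mm tall (z), surrounded by a border 48 mm wide on all four sides. The frame is 15 mm deep and is made of two full-height vertical stiles with two horizontal rails fitted between them.

The bed frame is on the floor beside the stool on its +y side. The picture frame is on top of the stool.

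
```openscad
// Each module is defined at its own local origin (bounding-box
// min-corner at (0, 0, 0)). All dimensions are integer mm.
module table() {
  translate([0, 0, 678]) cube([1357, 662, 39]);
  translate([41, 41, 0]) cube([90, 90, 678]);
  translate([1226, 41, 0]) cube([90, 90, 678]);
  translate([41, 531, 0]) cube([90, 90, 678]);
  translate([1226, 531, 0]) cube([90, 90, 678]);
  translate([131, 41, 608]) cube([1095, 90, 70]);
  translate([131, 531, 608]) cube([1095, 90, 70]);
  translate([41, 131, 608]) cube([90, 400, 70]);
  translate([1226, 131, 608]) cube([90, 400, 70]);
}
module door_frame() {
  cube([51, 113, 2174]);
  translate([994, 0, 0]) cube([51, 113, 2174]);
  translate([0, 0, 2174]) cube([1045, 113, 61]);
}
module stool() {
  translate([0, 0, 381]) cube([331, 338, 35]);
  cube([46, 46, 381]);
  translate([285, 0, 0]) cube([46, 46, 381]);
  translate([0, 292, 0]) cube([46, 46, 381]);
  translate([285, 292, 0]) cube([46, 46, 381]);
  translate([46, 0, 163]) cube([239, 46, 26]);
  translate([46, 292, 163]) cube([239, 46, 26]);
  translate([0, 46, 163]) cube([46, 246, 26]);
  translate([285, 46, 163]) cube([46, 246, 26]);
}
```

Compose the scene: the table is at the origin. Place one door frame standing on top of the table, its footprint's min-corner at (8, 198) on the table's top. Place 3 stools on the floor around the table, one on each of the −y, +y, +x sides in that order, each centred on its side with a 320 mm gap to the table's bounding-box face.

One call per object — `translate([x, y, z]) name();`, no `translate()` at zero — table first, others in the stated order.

table();
translate([8, 198, 717]) door_frame();
translate([513, -658, 0]) stool();
translate([513, 982, 0]) stool();
translate([1677, 162, 0]) stool();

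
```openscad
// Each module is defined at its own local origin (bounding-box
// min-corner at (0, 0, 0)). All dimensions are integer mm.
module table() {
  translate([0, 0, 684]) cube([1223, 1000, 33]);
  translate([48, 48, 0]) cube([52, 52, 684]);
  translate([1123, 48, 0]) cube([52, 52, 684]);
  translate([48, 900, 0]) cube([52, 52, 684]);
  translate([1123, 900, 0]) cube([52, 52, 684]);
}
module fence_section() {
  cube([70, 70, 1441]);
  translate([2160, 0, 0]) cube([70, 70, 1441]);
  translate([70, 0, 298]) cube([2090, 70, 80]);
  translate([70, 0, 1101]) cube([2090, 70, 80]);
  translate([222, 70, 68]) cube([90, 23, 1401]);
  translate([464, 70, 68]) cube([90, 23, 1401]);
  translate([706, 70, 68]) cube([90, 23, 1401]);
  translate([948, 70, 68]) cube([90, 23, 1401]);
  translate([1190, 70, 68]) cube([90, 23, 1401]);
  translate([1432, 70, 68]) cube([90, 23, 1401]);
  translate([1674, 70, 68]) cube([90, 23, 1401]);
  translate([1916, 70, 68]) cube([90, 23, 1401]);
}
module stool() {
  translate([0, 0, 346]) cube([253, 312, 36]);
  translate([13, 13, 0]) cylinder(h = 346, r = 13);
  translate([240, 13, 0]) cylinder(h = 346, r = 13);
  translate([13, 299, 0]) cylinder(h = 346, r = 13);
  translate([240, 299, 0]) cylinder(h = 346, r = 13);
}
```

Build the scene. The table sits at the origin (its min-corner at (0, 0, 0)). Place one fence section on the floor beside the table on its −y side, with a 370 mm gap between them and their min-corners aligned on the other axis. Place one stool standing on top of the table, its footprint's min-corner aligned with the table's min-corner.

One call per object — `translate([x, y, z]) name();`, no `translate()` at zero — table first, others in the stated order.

table();
translate([0, -463, 0]) fence_section();
translate([0, 0, 717]) stool();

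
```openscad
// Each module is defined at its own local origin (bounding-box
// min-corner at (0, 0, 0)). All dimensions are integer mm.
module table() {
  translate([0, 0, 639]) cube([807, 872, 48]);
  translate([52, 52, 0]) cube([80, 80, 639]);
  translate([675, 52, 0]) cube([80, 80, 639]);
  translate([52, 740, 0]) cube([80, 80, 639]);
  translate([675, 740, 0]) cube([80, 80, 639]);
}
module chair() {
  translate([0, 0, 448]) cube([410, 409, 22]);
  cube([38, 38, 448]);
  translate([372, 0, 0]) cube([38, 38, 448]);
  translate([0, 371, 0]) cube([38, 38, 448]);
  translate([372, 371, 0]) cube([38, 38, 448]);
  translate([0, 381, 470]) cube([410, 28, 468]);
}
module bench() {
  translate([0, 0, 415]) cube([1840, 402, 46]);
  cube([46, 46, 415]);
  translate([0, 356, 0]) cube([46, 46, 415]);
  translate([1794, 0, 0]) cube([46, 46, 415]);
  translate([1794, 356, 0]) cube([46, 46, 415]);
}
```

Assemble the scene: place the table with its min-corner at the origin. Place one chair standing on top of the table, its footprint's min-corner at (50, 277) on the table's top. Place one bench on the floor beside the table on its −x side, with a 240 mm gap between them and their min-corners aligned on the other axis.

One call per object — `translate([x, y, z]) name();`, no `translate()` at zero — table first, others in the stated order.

table();
translate([50, 277, 687]) chair();
translate([-2080, 0, 0]) bench();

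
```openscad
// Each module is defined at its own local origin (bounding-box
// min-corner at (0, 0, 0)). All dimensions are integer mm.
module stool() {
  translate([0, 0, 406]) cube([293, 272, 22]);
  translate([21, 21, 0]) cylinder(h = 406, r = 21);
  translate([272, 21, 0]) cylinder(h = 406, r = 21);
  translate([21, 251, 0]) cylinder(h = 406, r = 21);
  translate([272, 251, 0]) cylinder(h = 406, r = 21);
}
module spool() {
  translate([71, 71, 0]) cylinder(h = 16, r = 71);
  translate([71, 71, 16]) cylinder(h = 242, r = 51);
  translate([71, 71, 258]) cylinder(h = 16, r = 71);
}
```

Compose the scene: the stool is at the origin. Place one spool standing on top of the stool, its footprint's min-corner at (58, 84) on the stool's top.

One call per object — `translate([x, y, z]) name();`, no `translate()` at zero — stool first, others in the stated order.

stool();
translate([58, 84, 428]) spool();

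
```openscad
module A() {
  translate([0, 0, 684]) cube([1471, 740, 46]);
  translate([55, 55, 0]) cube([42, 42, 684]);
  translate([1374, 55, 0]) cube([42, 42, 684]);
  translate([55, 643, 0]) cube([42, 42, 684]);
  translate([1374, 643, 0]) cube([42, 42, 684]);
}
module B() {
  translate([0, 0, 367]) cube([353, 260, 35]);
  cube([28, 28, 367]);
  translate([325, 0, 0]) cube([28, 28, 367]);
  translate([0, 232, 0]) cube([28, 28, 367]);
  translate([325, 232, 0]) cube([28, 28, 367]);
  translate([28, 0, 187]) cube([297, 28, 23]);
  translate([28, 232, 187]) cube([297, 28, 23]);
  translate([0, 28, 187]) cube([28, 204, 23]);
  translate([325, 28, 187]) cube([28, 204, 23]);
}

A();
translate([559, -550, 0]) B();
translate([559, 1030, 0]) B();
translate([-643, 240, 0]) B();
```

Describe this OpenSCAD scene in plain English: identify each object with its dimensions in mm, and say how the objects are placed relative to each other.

A is a table: top 1471 mm (x) × 740 mm (y), 46 mm thick, upper face at z = 730 mm, on four 42×42 mm square legs, each inset 55 mm from the nearest pair of top edges, running from z = 0 to the bottom of the top.

B is a simple wooden stool: a rectangular seat 353 mm (x) by 260 mm (y), 35 mm thick, top face at z = 402 mm, on four square legs, each 28×28 mm in cross-section. The legs rest on z = 0, each flush with a corner of the seat. Four stretchers, 28 mm wide and 23 mm tall, connect adjacent legs with their undersides at z = 187 mm, each running between the inner faces of the legs it joins and aligned with the legs' outer faces on the other axis.

Three stools sit around the table at the −y, +y, −x sides.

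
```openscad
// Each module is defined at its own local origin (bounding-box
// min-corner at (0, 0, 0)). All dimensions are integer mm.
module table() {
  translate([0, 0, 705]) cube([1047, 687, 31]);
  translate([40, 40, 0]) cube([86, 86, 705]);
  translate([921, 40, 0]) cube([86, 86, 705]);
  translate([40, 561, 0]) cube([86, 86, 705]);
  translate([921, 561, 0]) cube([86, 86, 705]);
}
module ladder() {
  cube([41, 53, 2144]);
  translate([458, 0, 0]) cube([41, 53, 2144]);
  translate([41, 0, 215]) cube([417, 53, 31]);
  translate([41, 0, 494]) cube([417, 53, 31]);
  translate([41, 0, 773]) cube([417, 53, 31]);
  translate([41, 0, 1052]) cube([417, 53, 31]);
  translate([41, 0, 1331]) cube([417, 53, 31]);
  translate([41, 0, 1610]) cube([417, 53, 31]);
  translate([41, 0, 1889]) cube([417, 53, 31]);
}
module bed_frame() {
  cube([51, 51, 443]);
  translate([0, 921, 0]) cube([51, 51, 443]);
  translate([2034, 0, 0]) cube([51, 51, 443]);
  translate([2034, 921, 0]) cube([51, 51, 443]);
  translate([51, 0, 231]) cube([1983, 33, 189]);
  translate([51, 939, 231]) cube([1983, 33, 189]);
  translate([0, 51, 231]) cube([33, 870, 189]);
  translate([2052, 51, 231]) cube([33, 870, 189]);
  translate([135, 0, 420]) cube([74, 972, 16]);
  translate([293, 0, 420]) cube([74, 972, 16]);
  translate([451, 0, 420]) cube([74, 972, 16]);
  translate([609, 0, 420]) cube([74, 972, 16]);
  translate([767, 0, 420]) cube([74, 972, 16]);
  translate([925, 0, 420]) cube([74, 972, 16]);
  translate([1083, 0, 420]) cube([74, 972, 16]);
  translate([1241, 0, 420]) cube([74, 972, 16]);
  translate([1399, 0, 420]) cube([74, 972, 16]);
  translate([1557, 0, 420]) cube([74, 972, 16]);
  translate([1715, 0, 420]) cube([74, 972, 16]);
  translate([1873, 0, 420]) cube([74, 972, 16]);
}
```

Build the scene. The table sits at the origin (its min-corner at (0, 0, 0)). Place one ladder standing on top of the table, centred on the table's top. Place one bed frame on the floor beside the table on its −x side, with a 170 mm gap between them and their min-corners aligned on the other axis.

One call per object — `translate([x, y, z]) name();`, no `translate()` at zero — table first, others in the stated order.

table();
translate([274, 317, 736]) ladder();
translate([-2255, 0, 0]) bed_frame();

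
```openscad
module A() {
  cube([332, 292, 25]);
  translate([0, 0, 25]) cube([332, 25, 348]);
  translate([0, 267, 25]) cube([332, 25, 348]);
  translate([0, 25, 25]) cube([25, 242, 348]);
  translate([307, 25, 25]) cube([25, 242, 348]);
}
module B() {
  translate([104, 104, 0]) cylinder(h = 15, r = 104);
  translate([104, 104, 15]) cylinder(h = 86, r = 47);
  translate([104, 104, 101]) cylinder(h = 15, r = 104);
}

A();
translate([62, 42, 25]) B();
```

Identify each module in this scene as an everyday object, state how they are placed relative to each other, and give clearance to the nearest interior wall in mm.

A is an open box. B is a spool. The spool sits inside the open box, centred. The clearance to the nearest interior wall is 17 mm.

Clearances: x = 37, y = 17; minimum 17 mm.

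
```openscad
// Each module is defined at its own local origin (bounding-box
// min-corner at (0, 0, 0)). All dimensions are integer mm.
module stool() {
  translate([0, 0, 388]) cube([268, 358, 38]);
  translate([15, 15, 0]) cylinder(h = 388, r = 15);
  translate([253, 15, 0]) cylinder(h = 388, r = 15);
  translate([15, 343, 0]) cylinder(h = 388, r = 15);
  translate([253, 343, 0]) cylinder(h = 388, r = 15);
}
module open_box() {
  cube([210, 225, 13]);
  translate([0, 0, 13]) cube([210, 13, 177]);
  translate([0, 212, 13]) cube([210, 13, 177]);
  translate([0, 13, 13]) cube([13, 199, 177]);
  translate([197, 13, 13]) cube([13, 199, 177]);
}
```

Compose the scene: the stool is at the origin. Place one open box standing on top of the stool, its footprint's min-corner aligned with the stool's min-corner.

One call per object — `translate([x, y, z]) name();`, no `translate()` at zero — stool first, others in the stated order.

stool();
translate([0, 0, 426]) open_box();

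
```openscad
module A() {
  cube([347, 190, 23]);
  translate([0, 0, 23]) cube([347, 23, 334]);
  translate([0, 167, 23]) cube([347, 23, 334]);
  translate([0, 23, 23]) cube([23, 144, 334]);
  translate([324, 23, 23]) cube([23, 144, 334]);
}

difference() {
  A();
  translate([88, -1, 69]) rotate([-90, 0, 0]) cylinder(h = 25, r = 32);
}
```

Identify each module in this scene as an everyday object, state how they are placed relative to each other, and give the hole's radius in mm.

The subtracted cylinder has r = 32 mm.

A is an open box. The open box has a circular hole through its front wall. The hole's radius is 32 mm.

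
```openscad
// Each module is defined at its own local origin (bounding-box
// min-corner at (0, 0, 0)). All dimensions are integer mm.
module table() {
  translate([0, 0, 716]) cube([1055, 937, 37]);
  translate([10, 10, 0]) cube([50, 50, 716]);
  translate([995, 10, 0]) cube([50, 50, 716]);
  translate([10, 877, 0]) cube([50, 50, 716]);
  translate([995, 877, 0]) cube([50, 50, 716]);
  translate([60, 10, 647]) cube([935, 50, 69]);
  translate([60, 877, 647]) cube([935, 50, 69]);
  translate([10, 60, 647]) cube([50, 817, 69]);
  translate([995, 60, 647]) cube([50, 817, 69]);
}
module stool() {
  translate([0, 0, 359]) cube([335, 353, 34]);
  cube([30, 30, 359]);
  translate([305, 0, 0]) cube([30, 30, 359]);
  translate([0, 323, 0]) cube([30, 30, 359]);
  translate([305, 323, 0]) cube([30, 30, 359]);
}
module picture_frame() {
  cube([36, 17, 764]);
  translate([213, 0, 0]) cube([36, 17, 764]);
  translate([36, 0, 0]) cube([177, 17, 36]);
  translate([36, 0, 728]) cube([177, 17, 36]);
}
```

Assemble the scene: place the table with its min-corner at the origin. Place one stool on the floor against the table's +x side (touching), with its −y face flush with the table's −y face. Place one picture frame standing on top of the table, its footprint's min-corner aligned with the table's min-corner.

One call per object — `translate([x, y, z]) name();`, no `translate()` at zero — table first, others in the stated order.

table();
translate([1055, 0, 0]) stool();
translate([0, 0, 753]) picture_frame();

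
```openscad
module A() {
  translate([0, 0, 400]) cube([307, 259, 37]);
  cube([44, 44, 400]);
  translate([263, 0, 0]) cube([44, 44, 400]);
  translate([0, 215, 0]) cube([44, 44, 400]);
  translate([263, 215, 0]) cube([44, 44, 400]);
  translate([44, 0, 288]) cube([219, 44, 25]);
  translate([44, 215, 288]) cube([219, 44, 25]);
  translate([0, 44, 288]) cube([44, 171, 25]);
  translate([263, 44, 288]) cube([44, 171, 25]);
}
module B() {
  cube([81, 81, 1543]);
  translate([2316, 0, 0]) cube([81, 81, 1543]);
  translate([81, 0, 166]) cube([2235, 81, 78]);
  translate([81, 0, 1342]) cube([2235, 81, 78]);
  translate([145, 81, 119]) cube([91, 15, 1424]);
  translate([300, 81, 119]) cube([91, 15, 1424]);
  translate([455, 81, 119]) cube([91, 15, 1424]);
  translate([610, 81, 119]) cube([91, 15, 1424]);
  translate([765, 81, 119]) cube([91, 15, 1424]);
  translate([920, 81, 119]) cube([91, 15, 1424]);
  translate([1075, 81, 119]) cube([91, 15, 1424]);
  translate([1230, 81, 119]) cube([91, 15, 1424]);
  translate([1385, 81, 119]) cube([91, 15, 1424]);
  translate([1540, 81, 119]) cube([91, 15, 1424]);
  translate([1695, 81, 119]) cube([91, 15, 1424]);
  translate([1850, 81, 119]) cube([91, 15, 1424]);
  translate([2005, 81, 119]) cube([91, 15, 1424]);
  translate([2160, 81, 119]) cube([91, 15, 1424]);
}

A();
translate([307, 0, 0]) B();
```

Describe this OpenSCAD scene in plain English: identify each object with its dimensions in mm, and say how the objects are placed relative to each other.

A is a simple wooden stool: a rectangular seat 307 mm (x) by 259 mm (y), 37 mm thick, top face at z = 437 mm, on four square legs, each 44×44 mm in cross-section. The legs rest on z = 0, each flush with a corner of the seat. Four stretchers, 44 mm wide and 25 mm tall, connect adjacent legs with their undersides at z = 288 mm, each running between the inner faces of the legs it joins and aligned with the legs' outer faces on the other axis.

B is a fence section. Two 81×81 mm posts, 1543 mm tall, stand on the floor with a clear span of 2235 mm between their inner faces. Two horizontal rails of 81×78 mm section span the gap between the posts with their undersides at z = 166 mm and z = 1342 mm, flush with the posts' −y face. 14 pickets, each 91 mm wide, 15 mm thick and 1424 mm tall, are fixed to the +y face of the rails with their bottoms at z = 119 mm, evenly spaced across the span with equal gaps (rounded down to the nearest mm) at the −x end and between each pair — any rounding remainder accumulates at the +x end.

The fence section is against the stool's +x side, with their −y faces flush.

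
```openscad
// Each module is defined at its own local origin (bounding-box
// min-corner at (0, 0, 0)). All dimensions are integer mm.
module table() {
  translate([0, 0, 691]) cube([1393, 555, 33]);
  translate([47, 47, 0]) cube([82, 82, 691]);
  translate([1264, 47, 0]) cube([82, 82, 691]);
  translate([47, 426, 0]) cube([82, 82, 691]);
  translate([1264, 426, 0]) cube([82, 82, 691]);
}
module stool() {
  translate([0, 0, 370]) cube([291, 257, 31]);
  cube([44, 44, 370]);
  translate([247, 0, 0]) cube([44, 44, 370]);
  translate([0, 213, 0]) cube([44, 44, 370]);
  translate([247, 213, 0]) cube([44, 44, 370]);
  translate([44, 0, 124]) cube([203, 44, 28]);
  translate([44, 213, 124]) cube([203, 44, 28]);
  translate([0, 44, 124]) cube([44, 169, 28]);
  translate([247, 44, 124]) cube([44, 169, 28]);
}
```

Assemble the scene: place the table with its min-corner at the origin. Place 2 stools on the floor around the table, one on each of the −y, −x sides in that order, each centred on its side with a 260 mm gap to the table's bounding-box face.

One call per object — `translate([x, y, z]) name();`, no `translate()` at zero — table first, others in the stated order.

table();
translate([551, -517, 0]) stool();
translate([-551, 149, 0]) stool();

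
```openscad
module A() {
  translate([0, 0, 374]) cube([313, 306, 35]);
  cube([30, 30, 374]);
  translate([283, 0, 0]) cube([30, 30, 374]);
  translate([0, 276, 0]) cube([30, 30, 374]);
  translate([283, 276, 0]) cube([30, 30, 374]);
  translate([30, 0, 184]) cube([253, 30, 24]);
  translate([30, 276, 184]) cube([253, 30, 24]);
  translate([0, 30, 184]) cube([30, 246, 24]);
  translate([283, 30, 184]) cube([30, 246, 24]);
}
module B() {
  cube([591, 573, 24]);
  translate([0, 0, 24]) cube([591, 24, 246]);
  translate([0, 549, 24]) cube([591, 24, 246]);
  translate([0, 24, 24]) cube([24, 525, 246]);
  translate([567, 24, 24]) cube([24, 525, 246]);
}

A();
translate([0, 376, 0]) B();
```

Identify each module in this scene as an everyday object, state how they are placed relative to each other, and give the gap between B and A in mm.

The open box's nearest face is 70 mm from the stool's +y face.

A is a stool. B is an open box. The open box is on the floor beside the stool on its +y side. The gap between the open box and the stool is 70 mm.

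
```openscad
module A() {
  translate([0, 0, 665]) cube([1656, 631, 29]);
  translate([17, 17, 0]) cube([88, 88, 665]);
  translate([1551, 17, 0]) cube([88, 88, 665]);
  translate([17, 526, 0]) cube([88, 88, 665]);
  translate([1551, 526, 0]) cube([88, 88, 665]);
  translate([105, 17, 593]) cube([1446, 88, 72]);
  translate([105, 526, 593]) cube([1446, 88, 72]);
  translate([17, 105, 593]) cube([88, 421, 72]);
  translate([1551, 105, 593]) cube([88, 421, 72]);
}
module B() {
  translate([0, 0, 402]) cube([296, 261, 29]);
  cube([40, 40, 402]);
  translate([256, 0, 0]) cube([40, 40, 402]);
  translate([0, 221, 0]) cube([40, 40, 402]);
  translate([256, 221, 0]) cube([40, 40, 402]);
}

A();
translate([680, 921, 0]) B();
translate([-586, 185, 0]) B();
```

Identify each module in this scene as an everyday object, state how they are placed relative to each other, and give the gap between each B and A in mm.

A is a table. B is a stool. Two stools sit around the table at the +y, −x sides. The gap between each stool and the table is 290 mm.

Each stool's nearest face is 290 mm from the table's bounding box.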